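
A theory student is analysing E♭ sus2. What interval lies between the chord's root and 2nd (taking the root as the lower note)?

E♭sus2 (E♭ sus2): E♭-F-B♭.
Root = E♭; 2nd = F.
Counting 2 letters and 2 half steps from E♭ gives a major second.

major 2nd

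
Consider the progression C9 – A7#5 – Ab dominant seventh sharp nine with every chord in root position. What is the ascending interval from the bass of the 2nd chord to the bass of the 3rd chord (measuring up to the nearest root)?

The roots are A and Ab.
From A to Ab: 11 semitones over an octave = diminished.

diminished octave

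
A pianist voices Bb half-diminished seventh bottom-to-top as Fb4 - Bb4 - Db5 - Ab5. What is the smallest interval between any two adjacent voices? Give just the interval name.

Adjacent intervals: Fb4→Bb4 = augmented fourth; Bb4→Db5 = minor third; Db5→Ab5 = perfect fifth.
The smallest is Bb4 to Db5, a minor third (3 semitones).

minor third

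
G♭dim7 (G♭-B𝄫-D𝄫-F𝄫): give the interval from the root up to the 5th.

So we need the interval from G♭ up to D𝄫.
From G♭ to D𝄫: 6 semitones over a fifth = diminished.

diminished fifth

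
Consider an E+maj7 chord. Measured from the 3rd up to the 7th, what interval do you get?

Spelling the chord: E–G♯–B♯–D♯.
3rd = G♯; 7th = D♯.
Counting 5 letters and 7 half steps from G♯ gives a perfect fifth.

perfect 5th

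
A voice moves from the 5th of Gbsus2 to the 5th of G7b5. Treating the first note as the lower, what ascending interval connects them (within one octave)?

Gbsus2 has Db as its 5th, and G7b5 has Db as its 5th.
From Db to Db is 0 semitones, exactly the perfect unison.

perfect unison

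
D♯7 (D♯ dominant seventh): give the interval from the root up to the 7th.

minor seventh

D♯7: D♯, F𝄪, A♯, C♯.
Root = D♯; 7th = C♯.
From D♯ to C♯: 10 semitones over a seventh = minor.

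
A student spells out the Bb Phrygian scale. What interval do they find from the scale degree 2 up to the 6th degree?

perfect fifth

Spelling the Bb Phrygian scale: Bb Cb Db Eb F Gb Ab.
That puts Cb below Gb.
From Cb to Gb is 7 semitones, exactly the perfect fifth.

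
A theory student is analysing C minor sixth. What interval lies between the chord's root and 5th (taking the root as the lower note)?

The chord tones of Cm6 (C minor sixth) are C-Eb-G-A.
The root is C and the 5th is G.
Counting 5 letters and 7 half steps from C gives a perfect fifth.

perfect fifth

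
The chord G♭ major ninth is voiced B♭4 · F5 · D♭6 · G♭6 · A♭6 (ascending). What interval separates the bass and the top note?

The outer voices are B♭4 and A♭6.
B♭ up to A♭ is 22 semitones, a half step narrower than a major fourteenth, so the interval is minor.

m14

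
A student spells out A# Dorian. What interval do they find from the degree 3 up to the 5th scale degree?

major third

A# dorian: A# B# C# D# E# F## G#.
So we need the interval from C# up to E#.
Counting 3 letters and 4 half steps from C# gives a major third.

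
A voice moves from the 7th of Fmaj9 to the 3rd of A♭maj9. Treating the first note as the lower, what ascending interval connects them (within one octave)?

minor sixth

The 7th of Fmaj9 is E; the 3rd of A♭maj9 is C.
6 letter names make it a sixth; at 8 semitones (a half step narrower than major) the quality is minor.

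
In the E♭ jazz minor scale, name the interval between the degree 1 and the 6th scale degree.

Spelling the E♭ jazz minor scale: E♭ F G♭ A♭ B♭ C D.
So we need the interval from E♭ up to C.
From E♭ to C is 9 semitones, exactly the major sixth.

major sixth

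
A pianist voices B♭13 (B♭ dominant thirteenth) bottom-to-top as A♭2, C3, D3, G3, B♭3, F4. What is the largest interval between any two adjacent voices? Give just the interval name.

Adjacent intervals: A♭2→C3 = major third; C3→D3 = major second; D3→G3 = perfect fourth; G3→B♭3 = minor third; B♭3→F4 = perfect fifth.
The largest is B♭3 to F4, a perfect fifth (7 semitones).

perfect fifth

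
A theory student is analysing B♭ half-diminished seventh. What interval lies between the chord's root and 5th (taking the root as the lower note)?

d5

B♭m7b5 (B♭ half-diminished seventh) is spelled B♭–D♭–F♭–A♭.
Root = B♭; 5th = F♭.
B♭ up to F♭ is 6 semitones, a half step narrower than a perfect fifth, so the interval is diminished.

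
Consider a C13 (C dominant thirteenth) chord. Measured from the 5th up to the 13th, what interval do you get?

major 9th

The chord tones of C13 are C-E-G-Bb-D-A.
That puts G below A.
G up to A spans 9 letter names and 14 semitones — a major ninth.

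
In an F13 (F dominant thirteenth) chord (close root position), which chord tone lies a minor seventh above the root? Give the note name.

Eb

The chord tones of F dominant thirteenth are F, A, C, Eb, G, D.
The root is F. A minor seventh above F is Eb.
Eb is the chord's 7th.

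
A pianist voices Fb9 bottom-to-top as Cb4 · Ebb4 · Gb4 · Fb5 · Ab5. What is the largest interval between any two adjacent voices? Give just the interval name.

minor seventh

Adjacent intervals: Cb4→Ebb4 = minor third; Ebb4→Gb4 = major third; Gb4→Fb5 = minor seventh; Fb5→Ab5 = major third.
The largest is Gb4 to Fb5, a minor seventh (10 semitones).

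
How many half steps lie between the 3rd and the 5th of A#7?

Spelling the chord: A# C## E# G#.
C## to E# is a minor third: 3 semitones.

3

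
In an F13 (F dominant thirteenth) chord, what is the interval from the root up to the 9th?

major ninth

F dominant thirteenth: F–A–C–E♭–G–D.
So we need the interval from F up to G.
From F to G is 14 semitones, exactly the major ninth.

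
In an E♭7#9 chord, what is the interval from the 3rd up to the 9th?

M7

E♭ dominant seventh sharp nine is spelled E♭ G B♭ D♭ F♯.
That puts G below F♯.
G up to F♯ spans 7 letter names and 11 semitones — a major seventh.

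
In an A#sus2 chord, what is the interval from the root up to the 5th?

perfect fifth

The chord tones of A# sus2 are A#, B#, E#.
So we need the interval from A# up to E#.
Counting 5 letters and 7 half steps from A# gives a perfect fifth.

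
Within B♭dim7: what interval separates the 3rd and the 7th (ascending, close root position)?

The chord tones of B♭ diminished seventh are B♭–D♭–F♭–A𝄫.
The 3rd is D♭ and the 7th is A𝄫.
From D♭ to A𝄫: 6 semitones over a fifth = diminished.

diminished 5th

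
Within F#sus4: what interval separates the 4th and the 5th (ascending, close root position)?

major second

F#sus4: F# B C#.
That puts B below C#.
B up to C# spans 2 letter names and 2 semitones — a major second.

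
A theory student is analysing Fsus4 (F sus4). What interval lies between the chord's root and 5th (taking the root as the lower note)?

perfect fifth

F sus4 is spelled F–B♭–C.
Root = F; 5th = C.
F up to C spans 5 letter names and 7 semitones — a perfect fifth.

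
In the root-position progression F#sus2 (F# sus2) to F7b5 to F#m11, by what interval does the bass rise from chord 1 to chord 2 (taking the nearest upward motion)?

The roots are F# and F.
From F# to F: 11 semitones over an octave = diminished.

diminished octave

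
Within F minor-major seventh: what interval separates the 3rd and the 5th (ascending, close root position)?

M3

Fm(maj7) (F minor-major seventh): F, Ab, C, E.
3rd = Ab; 5th = C.
From Ab to C is 4 semitones, exactly the major third.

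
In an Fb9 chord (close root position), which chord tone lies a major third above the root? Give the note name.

Ab

Spelling the chord: Fb–Ab–Cb–Ebb–Gb.
The root is Fb. A major third above Fb is Ab.
Ab is the chord's 3rd.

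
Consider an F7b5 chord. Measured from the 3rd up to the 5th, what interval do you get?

Spelling the chord: F–A–C♭–E♭.
The 3rd is A and the 5th is C♭.
3 letter names make it a third; at 2 semitones (a whole step narrower than major) the quality is diminished.

diminished 3rd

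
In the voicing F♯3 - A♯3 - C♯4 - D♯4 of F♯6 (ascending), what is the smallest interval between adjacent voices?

major 2nd

Adjacent intervals: F♯3→A♯3 = major third; A♯3→C♯4 = minor third; C♯4→D♯4 = major second.
The smallest is C♯4 to D♯4, a major second (2 semitones).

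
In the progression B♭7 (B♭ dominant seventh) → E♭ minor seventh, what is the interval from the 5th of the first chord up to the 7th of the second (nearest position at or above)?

B♭7 (B♭ dominant seventh) has F as its 5th, and E♭ minor seventh has D♭ as its 7th.
F up to D♭ is 8 semitones, a half step narrower than a major sixth, so the interval is minor.

minor 6th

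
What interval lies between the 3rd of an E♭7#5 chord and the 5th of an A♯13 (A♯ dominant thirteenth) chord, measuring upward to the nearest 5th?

E♭7#5 has G as its 3rd, and A♯13 (A♯ dominant thirteenth) has E♯ as its 5th.
6 letter names make it a sixth; at 10 semitones (a half step wider than major) the quality is augmented.

augmented sixth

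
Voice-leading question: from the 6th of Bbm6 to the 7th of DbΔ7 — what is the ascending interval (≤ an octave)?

perfect fourth

Bbm6 has G as its 6th, and DbΔ7 has C as its 7th.
G up to C spans 4 letter names and 5 semitones — a perfect fourth.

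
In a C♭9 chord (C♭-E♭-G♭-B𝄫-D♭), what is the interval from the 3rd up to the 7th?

diminished fifth

3rd = E♭; 7th = B𝄫.
From E♭ to B𝄫: 6 semitones over a fifth = diminished.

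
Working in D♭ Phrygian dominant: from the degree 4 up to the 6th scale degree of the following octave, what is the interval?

m10

D♭ phrygian dominant: D♭ E𝄫 F G♭ A♭ B𝄫 C♭.
That puts G♭ below B𝄫.
10 letter names make it a tenth; at 15 semitones (a half step narrower than major) the quality is minor.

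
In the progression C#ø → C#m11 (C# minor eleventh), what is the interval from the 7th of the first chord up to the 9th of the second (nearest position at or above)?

M3

C#ø has B as its 7th, and C#m11 (C# minor eleventh) has D# as its 9th.
Counting 3 letters and 4 half steps from B gives a major third.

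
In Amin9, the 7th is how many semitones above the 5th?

3

The chord tones of A minor ninth are A C E G B.
E to G is a minor third: 3 semitones.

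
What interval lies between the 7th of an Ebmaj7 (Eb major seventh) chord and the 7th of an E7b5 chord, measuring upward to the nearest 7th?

Ebmaj7 (Eb major seventh) has D as its 7th, and E7b5 has D as its 7th.
From D to D is 0 semitones, exactly the perfect unison.

perfect 1st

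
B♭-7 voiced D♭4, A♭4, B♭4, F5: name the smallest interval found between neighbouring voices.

major second

Adjacent intervals: D♭4→A♭4 = perfect fifth; A♭4→B♭4 = major second; B♭4→F5 = perfect fifth.
The smallest is A♭4 to B♭4, a major second (2 semitones).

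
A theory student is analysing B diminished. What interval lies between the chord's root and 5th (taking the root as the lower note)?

diminished fifth

B diminished is spelled B, D, F.
So we need the interval from B up to F.
From B to F: 6 semitones over a fifth = diminished.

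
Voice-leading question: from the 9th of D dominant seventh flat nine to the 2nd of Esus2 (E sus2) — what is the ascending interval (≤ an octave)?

D dominant seventh flat nine has Eb as its 9th, and Esus2 (E sus2) has F# as its 2nd.
Eb up to F# is 3 semitones, a half step wider than a major second, so the interval is augmented.

augmented second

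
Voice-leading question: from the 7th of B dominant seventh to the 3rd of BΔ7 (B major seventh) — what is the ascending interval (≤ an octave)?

B dominant seventh has A as its 7th, and BΔ7 (B major seventh) has D# as its 3rd.
A up to D# is 6 semitones, a half step wider than a perfect fourth, so the interval is augmented.

augmented 4th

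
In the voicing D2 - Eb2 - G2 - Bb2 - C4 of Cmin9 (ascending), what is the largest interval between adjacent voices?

Adjacent intervals: D2→Eb2 = minor second; Eb2→G2 = major third; G2→Bb2 = minor third; Bb2→C4 = major ninth.
The largest is Bb2 to C4, a major ninth (14 semitones).

M9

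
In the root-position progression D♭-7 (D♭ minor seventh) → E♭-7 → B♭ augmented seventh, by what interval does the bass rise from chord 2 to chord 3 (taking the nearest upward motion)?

The roots are E♭ and B♭.
E♭ up to B♭ spans 5 letter names and 7 semitones — a perfect fifth.

P5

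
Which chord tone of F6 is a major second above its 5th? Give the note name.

D

The chord tones of F6 (F major sixth) are F, A, C, D.
The 5th is C. A major second above C is D.
D is the chord's 6th.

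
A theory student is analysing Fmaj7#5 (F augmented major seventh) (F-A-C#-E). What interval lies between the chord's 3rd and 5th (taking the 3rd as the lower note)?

The 3rd is A and the 5th is C#.
From A to C# is 4 semitones, exactly the major third.

major third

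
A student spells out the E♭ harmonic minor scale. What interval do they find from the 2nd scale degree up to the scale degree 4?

The scale runs E♭ F G♭ A♭ B♭ C♭ D.
The 2nd scale degree is F and the 4th degree is A♭.
From F to A♭: 3 semitones over a third = minor.

minor third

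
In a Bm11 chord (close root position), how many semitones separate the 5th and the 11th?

The chord tones of Bm11 (B minor eleventh) are B D F# A C# E.
F# to E is a minor seventh: 10 semitones.

10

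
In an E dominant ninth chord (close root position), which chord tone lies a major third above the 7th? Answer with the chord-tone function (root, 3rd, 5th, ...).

9th

Spelling the chord: E, G#, B, D, F#.
The 7th is D. A major third above D is F#.
F# is the chord's 9th.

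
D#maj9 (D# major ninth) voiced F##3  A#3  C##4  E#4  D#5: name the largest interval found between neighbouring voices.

Adjacent intervals: F##3→A#3 = minor third; A#3→C##4 = major third; C##4→E#4 = minor third; E#4→D#5 = minor seventh.
The largest is E#4 to D#5, a minor seventh (10 semitones).

minor 7th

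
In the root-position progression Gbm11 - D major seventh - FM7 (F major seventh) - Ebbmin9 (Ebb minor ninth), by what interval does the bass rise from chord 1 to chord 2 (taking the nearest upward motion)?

The roots are Gb and D.
From Gb to D: 8 semitones over a fifth = augmented.

augmented 5th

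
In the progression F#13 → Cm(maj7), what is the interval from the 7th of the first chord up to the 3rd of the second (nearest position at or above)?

F#13 has E as its 7th, and Cm(maj7) has Eb as its 3rd.
8 letter names make it an octave; at 11 semitones (a half step narrower than perfect) the quality is diminished.

d8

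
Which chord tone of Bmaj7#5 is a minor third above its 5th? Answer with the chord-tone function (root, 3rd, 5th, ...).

The chord tones of B augmented major seventh are B, D♯, F𝄪, A♯.
The 5th is F𝄪. A minor third above F𝄪 is A♯.
A♯ is the chord's 7th.

7th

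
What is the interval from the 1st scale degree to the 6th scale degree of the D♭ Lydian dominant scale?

major 6th

The scale runs D♭ E♭ F G A♭ B♭ C♭.
The 1st scale degree is D♭ and the scale degree 6 is B♭.
D♭ up to B♭ spans 6 letter names and 9 semitones — a major sixth.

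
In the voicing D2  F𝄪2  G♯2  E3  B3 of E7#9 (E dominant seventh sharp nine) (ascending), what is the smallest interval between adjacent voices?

m2

Adjacent intervals: D2→F𝄪2 = augmented third; F𝄪2→G♯2 = minor second; G♯2→E3 = minor sixth; E3→B3 = perfect fifth.
The smallest is F𝄪2 to G♯2, a minor second (1 semitone).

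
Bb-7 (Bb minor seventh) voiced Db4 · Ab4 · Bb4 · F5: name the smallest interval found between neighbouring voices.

Adjacent intervals: Db4→Ab4 = perfect fifth; Ab4→Bb4 = major second; Bb4→F5 = perfect fifth.
The smallest is Ab4 to Bb4, a major second (2 semitones).

major second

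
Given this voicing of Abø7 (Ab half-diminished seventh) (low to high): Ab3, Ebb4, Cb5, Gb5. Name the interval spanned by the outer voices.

m14

The outer voices are Ab3 and Gb5.
From Ab to Gb: 22 semitones over a fourteenth = minor.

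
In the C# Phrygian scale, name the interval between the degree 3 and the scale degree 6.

P4

Spelling the C# Phrygian scale: C# D E F# G# A B.
That puts E below A.
From E to A is 5 semitones, exactly the perfect fourth.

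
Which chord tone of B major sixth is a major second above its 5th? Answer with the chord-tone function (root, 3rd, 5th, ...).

B6 is spelled B D# F# G#.
The 5th is F#. A major second above F# is G#.
G# is the chord's 6th.

6th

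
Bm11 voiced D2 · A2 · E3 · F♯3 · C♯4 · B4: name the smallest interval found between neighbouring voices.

Adjacent intervals: D2→A2 = perfect fifth; A2→E3 = perfect fifth; E3→F♯3 = major second; F♯3→C♯4 = perfect fifth; C♯4→B4 = minor seventh.
The smallest is E3 to F♯3, a major second (2 semitones).

major second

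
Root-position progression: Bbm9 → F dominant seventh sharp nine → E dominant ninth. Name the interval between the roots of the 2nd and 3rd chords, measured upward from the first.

major seventh

The roots are F and E.
From F to E is 11 semitones, exactly the major seventh.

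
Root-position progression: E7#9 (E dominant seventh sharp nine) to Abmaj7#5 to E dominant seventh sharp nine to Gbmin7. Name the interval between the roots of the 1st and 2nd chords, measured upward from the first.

d4

The roots are E and Ab.
From E to Ab: 4 semitones over a fourth = diminished.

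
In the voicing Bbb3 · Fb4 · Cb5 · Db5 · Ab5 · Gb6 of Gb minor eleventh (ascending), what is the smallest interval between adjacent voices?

Adjacent intervals: Bbb3→Fb4 = perfect fifth; Fb4→Cb5 = perfect fifth; Cb5→Db5 = major second; Db5→Ab5 = perfect fifth; Ab5→Gb6 = minor seventh.
The smallest is Cb5 to Db5, a major second (2 semitones).

major second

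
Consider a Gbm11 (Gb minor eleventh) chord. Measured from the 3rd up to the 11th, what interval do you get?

major ninth

Gb minor eleventh is spelled Gb-Bbb-Db-Fb-Ab-Cb.
3rd = Bbb; 11th = Cb.
Counting 9 letters and 14 half steps from Bbb gives a major ninth.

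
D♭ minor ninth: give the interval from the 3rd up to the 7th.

perfect fifth

Spelling the chord: D♭, F♭, A♭, C♭, E♭.
3rd = F♭; 7th = C♭.
From F♭ to C♭ is 7 semitones, exactly the perfect fifth.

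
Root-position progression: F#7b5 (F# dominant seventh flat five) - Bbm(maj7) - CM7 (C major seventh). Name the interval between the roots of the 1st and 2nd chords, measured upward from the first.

The roots are F# and Bb.
F# up to Bb is 4 semitones, a half step narrower than a perfect fourth, so the interval is diminished.

diminished 4th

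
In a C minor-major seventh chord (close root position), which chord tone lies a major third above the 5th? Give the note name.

C minor-major seventh: C Eb G B.
The 5th is G. A major third above G is B.
B is the chord's 7th.

B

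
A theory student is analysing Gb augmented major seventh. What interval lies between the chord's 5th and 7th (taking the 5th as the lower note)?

minor third

The chord tones of Gb augmented major seventh are Gb-Bb-D-F.
That puts D below F.
D up to F is 3 semitones, a half step narrower than a major third, so the interval is minor.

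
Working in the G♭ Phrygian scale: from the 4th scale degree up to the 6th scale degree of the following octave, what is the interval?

m10

G♭ phrygian: G♭ A𝄫 B𝄫 C♭ D♭ E𝄫 F♭.
The 4th scale degree is C♭ and the scale degree 6 (up an octave) is E𝄫.
From C♭ to E𝄫: 15 semitones over a tenth = minor.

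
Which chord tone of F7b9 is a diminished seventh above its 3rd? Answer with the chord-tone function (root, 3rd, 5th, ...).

9th

The chord tones of F7b9 (F dominant seventh flat nine) are F, A, C, Eb, Gb.
The 3rd is A. A diminished seventh above A is Gb.
Gb is the chord's 9th.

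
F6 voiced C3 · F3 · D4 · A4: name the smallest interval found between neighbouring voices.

perfect fourth

Adjacent intervals: C3→F3 = perfect fourth; F3→D4 = major sixth; D4→A4 = perfect fifth.
The smallest is C3 to F3, a perfect fourth (5 semitones).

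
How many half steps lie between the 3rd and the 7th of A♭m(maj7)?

A♭mM7: A♭, C♭, E♭, G.
C♭ to G is an augmented fifth: 8 semitones.

8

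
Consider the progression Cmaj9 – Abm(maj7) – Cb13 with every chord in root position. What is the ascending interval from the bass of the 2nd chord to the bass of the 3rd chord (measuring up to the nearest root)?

The roots are Ab and Cb.
Ab up to Cb is 3 semitones, a half step narrower than a major third, so the interval is minor.

minor 3rd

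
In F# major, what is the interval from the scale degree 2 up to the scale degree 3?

M2

F# major: F# G# A# B C# D# E#.
Scale degree 2 = G#; 3rd degree = A#.
Counting 2 letters and 2 half steps from G# gives a major second.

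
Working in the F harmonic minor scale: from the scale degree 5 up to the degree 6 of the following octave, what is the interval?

F harmonic minor: F G Ab Bb C Db E.
Scale degree 5 = C; 6th scale degree (up an octave) = Db.
9 letter names make it a ninth; at 13 semitones (a half step narrower than major) the quality is minor.

minor ninth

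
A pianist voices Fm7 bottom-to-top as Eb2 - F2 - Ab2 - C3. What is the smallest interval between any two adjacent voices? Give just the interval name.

Adjacent intervals: Eb2→F2 = major second; F2→Ab2 = minor third; Ab2→C3 = major third.
The smallest is Eb2 to F2, a major second (2 semitones).

major second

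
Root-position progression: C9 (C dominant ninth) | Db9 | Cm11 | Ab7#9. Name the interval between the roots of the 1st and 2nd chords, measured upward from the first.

The roots are C and Db.
C up to Db is 1 semitone, a half step narrower than a major second, so the interval is minor.

minor 2nd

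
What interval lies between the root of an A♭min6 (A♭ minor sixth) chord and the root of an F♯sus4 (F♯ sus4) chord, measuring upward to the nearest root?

augmented sixth

The root of A♭min6 (A♭ minor sixth) is A♭; the root of F♯sus4 (F♯ sus4) is F♯.
6 letter names make it a sixth; at 10 semitones (a half step wider than major) the quality is augmented.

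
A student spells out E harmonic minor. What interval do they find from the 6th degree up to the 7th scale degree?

The scale runs E F♯ G A B C D♯.
6th degree = C; degree 7 = D♯.
2 letter names make it a second; at 3 semitones (a half step wider than major) the quality is augmented.

augmented second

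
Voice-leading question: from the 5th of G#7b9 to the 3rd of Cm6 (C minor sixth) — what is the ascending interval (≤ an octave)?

The 5th of G#7b9 is D#; the 3rd of Cm6 (C minor sixth) is Eb.
2 letter names make it a second; at 0 semitones (a whole step narrower than major) the quality is diminished.

diminished second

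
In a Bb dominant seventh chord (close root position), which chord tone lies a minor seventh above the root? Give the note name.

The chord tones of Bb7 (Bb dominant seventh) are Bb-D-F-Ab.
The root is Bb. A minor seventh above Bb is Ab.
Ab is the chord's 7th.

Ab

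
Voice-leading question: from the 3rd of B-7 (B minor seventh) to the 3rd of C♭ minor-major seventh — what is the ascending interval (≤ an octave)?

diminished 2nd

The 3rd of B-7 (B minor seventh) is D; the 3rd of C♭ minor-major seventh is E𝄫.
D up to E𝄫 is 0 semitones, a whole step narrower than a major second, so the interval is diminished.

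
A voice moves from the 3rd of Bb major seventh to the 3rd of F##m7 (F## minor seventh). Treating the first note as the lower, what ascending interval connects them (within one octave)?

augmented 5th

Bb major seventh has D as its 3rd, and F##m7 (F## minor seventh) has A# as its 3rd.
5 letter names make it a fifth; at 8 semitones (a half step wider than perfect) the quality is augmented.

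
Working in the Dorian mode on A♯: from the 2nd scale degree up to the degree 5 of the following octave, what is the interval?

A♯ dorian: A♯ B♯ C♯ D♯ E♯ F𝄪 G♯.
That puts B♯ below E♯.
B♯ up to E♯ spans 11 letter names and 17 semitones — a perfect eleventh.

perfect eleventh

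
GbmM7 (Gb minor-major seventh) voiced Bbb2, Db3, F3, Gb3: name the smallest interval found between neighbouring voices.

Adjacent intervals: Bbb2→Db3 = major third; Db3→F3 = major third; F3→Gb3 = minor second.
The smallest is F3 to Gb3, a minor second (1 semitone).

minor 2nd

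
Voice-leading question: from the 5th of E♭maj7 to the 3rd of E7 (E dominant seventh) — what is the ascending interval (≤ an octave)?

augmented sixth

The 5th of E♭maj7 is B♭; the 3rd of E7 (E dominant seventh) is G♯.
B♭ up to G♯ is 10 semitones, a half step wider than a major sixth, so the interval is augmented.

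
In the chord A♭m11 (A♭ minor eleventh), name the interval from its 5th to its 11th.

A♭m11 (A♭ minor eleventh) is spelled A♭ C♭ E♭ G♭ B♭ D♭.
5th = E♭; 11th = D♭.
From E♭ to D♭: 10 semitones over a seventh = minor.

minor seventh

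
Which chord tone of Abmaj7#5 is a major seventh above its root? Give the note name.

G

The chord tones of Ab+maj7 (Ab augmented major seventh) are Ab–C–E–G.
The root is Ab. A major seventh above Ab is G.
G is the chord's 7th.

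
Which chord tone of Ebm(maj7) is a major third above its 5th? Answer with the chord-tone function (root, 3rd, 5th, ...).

7th

Spelling the chord: Eb, Gb, Bb, D.
The 5th is Bb. A major third above Bb is D.
D is the chord's 7th.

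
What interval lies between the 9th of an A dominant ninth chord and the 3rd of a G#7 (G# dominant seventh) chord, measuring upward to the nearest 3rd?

augmented 1st

A dominant ninth has B as its 9th, and G#7 (G# dominant seventh) has B# as its 3rd.
1 letter names make it a unison; at 1 semitone (a half step wider than perfect) the quality is augmented.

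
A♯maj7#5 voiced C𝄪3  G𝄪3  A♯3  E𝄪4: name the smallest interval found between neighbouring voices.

minor second

Adjacent intervals: C𝄪3→G𝄪3 = perfect fifth; G𝄪3→A♯3 = minor second; A♯3→E𝄪4 = augmented fifth.
The smallest is G𝄪3 to A♯3, a minor second (1 semitone).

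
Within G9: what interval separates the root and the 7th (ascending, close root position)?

The chord tones of G9 are G-B-D-F-A.
Root = G; 7th = F.
G up to F is 10 semitones, a half step narrower than a major seventh, so the interval is minor.

minor seventh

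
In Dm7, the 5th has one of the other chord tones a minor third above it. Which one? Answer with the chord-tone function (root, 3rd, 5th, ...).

D minor seventh is spelled D–F–A–C.
The 5th is A. A minor third above A is C.
C is the chord's 7th.

7th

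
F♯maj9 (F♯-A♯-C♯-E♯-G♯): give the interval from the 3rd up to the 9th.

minor seventh

The 3rd is A♯ and the 9th is G♯.
From A♯ to G♯: 10 semitones over a seventh = minor.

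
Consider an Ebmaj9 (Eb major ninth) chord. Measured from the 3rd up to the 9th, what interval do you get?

minor 7th

The chord tones of Ebmaj9 are Eb–G–Bb–D–F.
3rd = G; 9th = F.
7 letter names make it a seventh; at 10 semitones (a half step narrower than major) the quality is minor.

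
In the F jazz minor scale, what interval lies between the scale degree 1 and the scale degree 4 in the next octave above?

Spelling the F jazz minor scale: F G Ab Bb C D E.
So we need the interval from F up to Bb.
Counting 11 letters and 17 half steps from F gives a perfect eleventh.

perfect eleventh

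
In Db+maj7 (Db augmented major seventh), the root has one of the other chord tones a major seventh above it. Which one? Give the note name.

Spelling the chord: Db-F-A-C.
The root is Db. A major seventh above Db is C.
C is the chord's 7th.

C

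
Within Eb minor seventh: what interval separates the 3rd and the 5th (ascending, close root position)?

major 3rd

The chord tones of Ebm7 are Eb-Gb-Bb-Db.
That puts Gb below Bb.
Gb up to Bb spans 3 letter names and 4 semitones — a major third.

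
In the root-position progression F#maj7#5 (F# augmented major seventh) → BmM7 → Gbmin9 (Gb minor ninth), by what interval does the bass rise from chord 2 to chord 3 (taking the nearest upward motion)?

The roots are B and Gb.
From B to Gb: 7 semitones over a sixth = diminished.

diminished sixth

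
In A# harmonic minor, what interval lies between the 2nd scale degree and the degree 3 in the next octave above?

A# harmonic minor: A# B# C# D# E# F# G##.
The 2nd scale degree is B# and the 3rd scale degree (up an octave) is C#.
B# up to C# is 13 semitones, a half step narrower than a major ninth, so the interval is minor.

minor ninth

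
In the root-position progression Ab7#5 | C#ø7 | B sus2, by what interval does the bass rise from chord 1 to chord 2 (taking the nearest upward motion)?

augmented 3rd

The roots are Ab and C#.
3 letter names make it a third; at 5 semitones (a half step wider than major) the quality is augmented.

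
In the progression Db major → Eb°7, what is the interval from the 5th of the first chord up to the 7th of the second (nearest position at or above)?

diminished fourth

The 5th of Db major is Ab; the 7th of Eb°7 is Dbb.
From Ab to Dbb: 4 semitones over a fourth = diminished.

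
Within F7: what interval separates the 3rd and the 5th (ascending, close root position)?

minor third

F7 (F dominant seventh): F-A-C-Eb.
The 3rd is A and the 5th is C.
3 letter names make it a third; at 3 semitones (a half step narrower than major) the quality is minor.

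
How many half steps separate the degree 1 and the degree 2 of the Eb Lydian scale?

The scale is Eb F G A Bb C D.
Eb up to F is a major second — 2 semitones.

2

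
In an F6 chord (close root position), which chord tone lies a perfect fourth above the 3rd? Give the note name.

F6: F, A, C, D.
The 3rd is A. A perfect fourth above A is D.
D is the chord's 6th.

D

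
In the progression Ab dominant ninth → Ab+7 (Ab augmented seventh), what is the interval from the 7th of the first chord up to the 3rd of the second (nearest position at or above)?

augmented fourth

The 7th of Ab dominant ninth is Gb; the 3rd of Ab+7 (Ab augmented seventh) is C.
Gb up to C is 6 semitones, a half step wider than a perfect fourth, so the interval is augmented.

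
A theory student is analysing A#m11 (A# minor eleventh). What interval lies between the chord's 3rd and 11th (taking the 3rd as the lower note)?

A#m11 (A# minor eleventh): A#-C#-E#-G#-B#-D#.
The 3rd is C# and the 11th is D#.
Counting 9 letters and 14 half steps from C# gives a major ninth.

major 9th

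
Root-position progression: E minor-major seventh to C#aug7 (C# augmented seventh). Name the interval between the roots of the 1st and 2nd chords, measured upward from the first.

major sixth

The roots are E and C#.
E up to C# spans 6 letter names and 9 semitones — a major sixth.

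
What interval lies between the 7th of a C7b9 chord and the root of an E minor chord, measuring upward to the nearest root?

augmented fourth

The 7th of C7b9 is B♭; the root of E minor is E.
4 letter names make it a fourth; at 6 semitones (a half step wider than perfect) the quality is augmented.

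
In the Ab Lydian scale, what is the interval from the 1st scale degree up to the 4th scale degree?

Spelling the Ab Lydian scale: Ab Bb C D Eb F G.
1st scale degree = Ab; 4th degree = D.
Ab up to D is 6 semitones, a half step wider than a perfect fourth, so the interval is augmented.

augmented 4th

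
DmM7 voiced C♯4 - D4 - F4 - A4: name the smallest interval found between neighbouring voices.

m2

Adjacent intervals: C♯4→D4 = minor second; D4→F4 = minor third; F4→A4 = major third.
The smallest is C♯4 to D4, a minor second (1 semitone).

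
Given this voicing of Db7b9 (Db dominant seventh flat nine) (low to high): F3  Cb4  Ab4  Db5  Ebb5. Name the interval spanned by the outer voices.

The outer voices are F3 and Ebb5.
14 letter names make it a fourteenth; at 21 semitones (a whole step narrower than major) the quality is diminished.

diminished fourteenth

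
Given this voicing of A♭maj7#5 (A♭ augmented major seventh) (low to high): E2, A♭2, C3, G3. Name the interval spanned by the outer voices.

m10

The outer voices are E2 and G3.
10 letter names make it a tenth; at 15 semitones (a half step narrower than major) the quality is minor.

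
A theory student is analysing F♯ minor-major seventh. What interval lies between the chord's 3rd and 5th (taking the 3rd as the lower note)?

Spelling the chord: F♯-A-C♯-E♯.
So we need the interval from A up to C♯.
A up to C♯ spans 3 letter names and 4 semitones — a major third.

M3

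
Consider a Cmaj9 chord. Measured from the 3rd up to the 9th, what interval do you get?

m7

Spelling the chord: C–E–G–B–D.
3rd = E; 9th = D.
7 letter names make it a seventh; at 10 semitones (a half step narrower than major) the quality is minor.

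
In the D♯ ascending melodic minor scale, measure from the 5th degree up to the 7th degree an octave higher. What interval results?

major tenth

The scale runs D♯ E♯ F♯ G♯ A♯ B♯ C𝄪.
So we need the interval from A♯ up to C𝄪.
A♯ up to C𝄪 spans 10 letter names and 16 semitones — a major tenth.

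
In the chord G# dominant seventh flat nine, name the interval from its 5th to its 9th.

G#7b9 (G# dominant seventh flat nine) is spelled G#–B#–D#–F#–A.
The 5th is D# and the 9th is A.
D# up to A is 6 semitones, a half step narrower than a perfect fifth, so the interval is diminished.

diminished fifth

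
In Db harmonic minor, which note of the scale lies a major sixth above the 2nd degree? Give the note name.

C

The scale is Db Eb Fb Gb Ab Bbb C.
The 2nd degree is Eb; a major sixth above that is C — scale degree 7.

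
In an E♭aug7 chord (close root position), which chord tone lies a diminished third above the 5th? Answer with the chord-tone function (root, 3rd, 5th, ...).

Spelling the chord: E♭–G–B–D♭.
The 5th is B. A diminished third above B is D♭.
D♭ is the chord's 7th.

7th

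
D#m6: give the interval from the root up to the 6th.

M6

D#m6 is spelled D# F# A# B#.
That puts D# below B#.
Counting 6 letters and 9 half steps from D# gives a major sixth.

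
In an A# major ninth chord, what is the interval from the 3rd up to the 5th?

minor 3rd

The chord tones of A#maj9 are A#-C##-E#-G##-B#.
The 3rd is C## and the 5th is E#.
3 letter names make it a third; at 3 semitones (a half step narrower than major) the quality is minor.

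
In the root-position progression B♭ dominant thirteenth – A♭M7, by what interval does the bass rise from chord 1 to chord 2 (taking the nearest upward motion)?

minor 7th

The roots are B♭ and A♭.
B♭ up to A♭ is 10 semitones, a half step narrower than a major seventh, so the interval is minor.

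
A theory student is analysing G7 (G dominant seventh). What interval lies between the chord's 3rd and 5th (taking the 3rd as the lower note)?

G7 is spelled G B D F.
The 3rd is B and the 5th is D.
B up to D is 3 semitones, a half step narrower than a major third, so the interval is minor.

minor third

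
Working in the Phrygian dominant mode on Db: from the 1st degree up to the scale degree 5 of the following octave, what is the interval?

Db phrygian dominant: Db Ebb F Gb Ab Bbb Cb.
So we need the interval from Db up to Ab.
Counting 12 letters and 19 half steps from Db gives a perfect twelfth.

perfect twelfth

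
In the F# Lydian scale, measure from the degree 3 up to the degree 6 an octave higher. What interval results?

perfect eleventh

F# lydian: F# G# A# B# C# D# E#.
So we need the interval from A# up to D#.
From A# to D# is 17 semitones, exactly the perfect eleventh.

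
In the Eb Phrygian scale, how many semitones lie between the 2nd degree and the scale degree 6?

7

The scale is Eb Fb Gb Ab Bb Cb Db.
Fb up to Cb is a perfect fifth — 7 semitones.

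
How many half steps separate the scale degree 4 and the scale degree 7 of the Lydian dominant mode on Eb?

4

The scale is Eb F G A Bb C Db.
A up to Db is a diminished fourth — 4 semitones.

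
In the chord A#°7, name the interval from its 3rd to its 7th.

diminished fifth

Spelling the chord: A#, C#, E, G.
That puts C# below G.
5 letter names make it a fifth; at 6 semitones (a half step narrower than perfect) the quality is diminished.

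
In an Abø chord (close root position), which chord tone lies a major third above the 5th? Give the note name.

The chord tones of Abø7 (Ab half-diminished seventh) are Ab–Cb–Ebb–Gb.
The 5th is Ebb. A major third above Ebb is Gb.
Gb is the chord's 7th.

Gb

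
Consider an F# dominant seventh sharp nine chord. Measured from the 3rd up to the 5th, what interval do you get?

F#7#9: F#, A#, C#, E, G##.
So we need the interval from A# up to C#.
3 letter names make it a third; at 3 semitones (a half step narrower than major) the quality is minor.

minor 3rd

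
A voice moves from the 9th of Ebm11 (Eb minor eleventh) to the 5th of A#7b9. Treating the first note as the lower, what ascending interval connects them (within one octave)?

A7

Ebm11 (Eb minor eleventh) has F as its 9th, and A#7b9 has E# as its 5th.
7 letter names make it a seventh; at 12 semitones (a half step wider than major) the quality is augmented.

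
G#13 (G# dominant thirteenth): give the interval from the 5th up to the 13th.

M9

The chord tones of G# dominant thirteenth are G# B# D# F# A# E#.
The 5th is D# and the 13th is E#.
Counting 9 letters and 14 half steps from D# gives a major ninth.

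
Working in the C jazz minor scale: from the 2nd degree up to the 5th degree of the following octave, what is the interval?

Spelling the C jazz minor scale: C D E♭ F G A B.
That puts D below G.
D up to G spans 11 letter names and 17 semitones — a perfect eleventh.

perfect eleventh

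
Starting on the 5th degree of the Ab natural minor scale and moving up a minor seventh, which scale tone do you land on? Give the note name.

Db

The scale is Ab Bb Cb Db Eb Fb Gb.
The 5th degree is Eb; a minor seventh above that is Db — scale degree 4.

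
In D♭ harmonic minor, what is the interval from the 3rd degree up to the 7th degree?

augmented 5th

Spelling D♭ harmonic minor: D♭ E♭ F♭ G♭ A♭ B𝄫 C.
3rd degree = F♭; degree 7 = C.
5 letter names make it a fifth; at 8 semitones (a half step wider than perfect) the quality is augmented.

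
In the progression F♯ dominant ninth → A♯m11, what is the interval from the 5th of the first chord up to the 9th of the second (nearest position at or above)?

F♯ dominant ninth has C♯ as its 5th, and A♯m11 has B♯ as its 9th.
From C♯ to B♯ is 11 semitones, exactly the major seventh.

major seventh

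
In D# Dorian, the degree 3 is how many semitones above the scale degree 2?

1

The scale is D# E# F# G# A# B# C#.
E# up to F# is a minor second — 1 semitone.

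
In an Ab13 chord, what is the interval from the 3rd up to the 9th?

The chord tones of Ab13 are Ab-C-Eb-Gb-Bb-F.
That puts C below Bb.
7 letter names make it a seventh; at 10 semitones (a half step narrower than major) the quality is minor.

minor 7th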